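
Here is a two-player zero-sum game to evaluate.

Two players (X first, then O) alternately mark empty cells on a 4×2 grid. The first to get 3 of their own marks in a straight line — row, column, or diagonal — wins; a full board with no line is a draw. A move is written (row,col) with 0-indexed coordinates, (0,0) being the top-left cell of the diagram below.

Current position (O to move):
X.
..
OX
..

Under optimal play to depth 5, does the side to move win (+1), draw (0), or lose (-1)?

ply 1, O at X./../OX/.. | (0,1)=+0→XO/../OX/..*; (1,0)=+0→X./O./OX/..; (1,1)=+0→X./.O/OX/..; (3,0)=+0→X./../OX/O.; (3,1)=+0→X./../OX/.O
ply 2, X at XO/../OX/.. | (1,0)=+0→XO/X./OX/..*; (1,1)=+0→XO/.X/OX/..; (3,0)=+0→XO/../OX/X.; (3,1)=+0→XO/../OX/.X
ply 3, O at XO/X./OX/.. | (1,1)=+0→XO/XO/OX/..*; (3,0)=+0→XO/X./OX/O.; (3,1)=+0→XO/X./OX/.O
ply 4, X at XO/XO/OX/.. | (3,0)=+0→XO/XO/OX/X.*; (3,1)=+0→XO/XO/OX/.X
ply 5, O at XO/XO/OX/X. | (3,1)=+0→XO/XO/OX/XO*
ply 6: XO/XO/OX/XO is terminal +0 (X); from X./../OX/.. depth 5

value(X./../OX/.., O) = 0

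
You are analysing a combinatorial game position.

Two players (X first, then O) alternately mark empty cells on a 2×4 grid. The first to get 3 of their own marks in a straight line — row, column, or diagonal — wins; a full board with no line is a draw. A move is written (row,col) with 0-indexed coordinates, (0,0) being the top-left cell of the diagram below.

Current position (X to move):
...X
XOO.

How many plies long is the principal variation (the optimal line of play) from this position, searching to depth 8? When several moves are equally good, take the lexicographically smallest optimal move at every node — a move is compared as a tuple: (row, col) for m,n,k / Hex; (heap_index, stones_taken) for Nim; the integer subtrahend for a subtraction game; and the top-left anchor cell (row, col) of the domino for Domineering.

PV length from [...X/XOO.]: 4 plies

p1 X@[...X/XOO.]: (0,0)[X..X/XOO.]-1 (0,1)[.X.X/XOO.]-1 (0,2)[..XX/XOO.]-1 (1,3)[...X/XOOX]+0*
p2 O@[...X/XOOX]: (0,0)[O..X/XOOX]+0* (0,1)[.O.X/XOOX]+0 (0,2)[..OX/XOOX]+0
p3 X@[O..X/XOOX]: (0,1)[OX.X/XOOX]+0* (0,2)[O.XX/XOOX]+0
p4 O@[OX.X/XOOX]: (0,2)[OXOX/XOOX]+0*
p5 X@[OXOX/XOOX] terminal +0; root [...X/XOO.] d8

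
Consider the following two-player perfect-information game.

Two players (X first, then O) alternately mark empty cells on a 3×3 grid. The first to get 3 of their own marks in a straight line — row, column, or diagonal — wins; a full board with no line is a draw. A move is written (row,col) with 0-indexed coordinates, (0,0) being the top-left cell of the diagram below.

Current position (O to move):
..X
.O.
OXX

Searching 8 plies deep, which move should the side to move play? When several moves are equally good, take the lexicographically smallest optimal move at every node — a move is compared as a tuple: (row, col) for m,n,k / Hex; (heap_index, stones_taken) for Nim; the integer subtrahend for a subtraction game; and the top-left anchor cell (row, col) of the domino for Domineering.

O's best at [..X/.O./OXX]: (1,2)

[..X/.O./OXX] O move#1: (0,0):-1/O.X/.O./OXX, (0,1):-1/.OX/.O./OXX, (1,0):-1/..X/OO./OXX, (1,2):+0/..X/.OO/OXX*
[..X/.OO/OXX] X move#2: (0,0):-1/X.X/.OO/OXX, (0,1):-1/.XX/.OO/OXX, (1,0):+0/..X/XOO/OXX*
[..X/XOO/OXX] O move#3: (0,0):+0/O.X/XOO/OXX*, (0,1):+0/.OX/XOO/OXX
[O.X/XOO/OXX] X move#4: (0,1):+0/OXX/XOO/OXX*
[OXX/XOO/OXX] end (terminal +0, O#5); searched ..X/.O./OXX to 8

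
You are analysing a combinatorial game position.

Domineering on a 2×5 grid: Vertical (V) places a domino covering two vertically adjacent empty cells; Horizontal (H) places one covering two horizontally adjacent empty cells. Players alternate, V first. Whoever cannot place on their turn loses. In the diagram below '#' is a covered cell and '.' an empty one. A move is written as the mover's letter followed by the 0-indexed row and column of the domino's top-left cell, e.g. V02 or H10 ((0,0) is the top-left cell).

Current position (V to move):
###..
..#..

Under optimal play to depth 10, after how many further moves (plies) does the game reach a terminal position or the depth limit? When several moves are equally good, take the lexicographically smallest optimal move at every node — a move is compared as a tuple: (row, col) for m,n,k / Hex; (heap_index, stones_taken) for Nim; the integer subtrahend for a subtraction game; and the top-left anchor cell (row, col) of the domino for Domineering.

PV length from [###../..#..]: 3 plies

[###../..#..] V move#1: V03:+1/####./..##.*, V04:+1/###.#/..#.#
[####./..##.] H move#2: H10:-1/####./####.*
[####./####.] V move#3: V04:+1/#####/#####*
[#####/#####] end (terminal -1, H#4); searched ###../..#.. to 10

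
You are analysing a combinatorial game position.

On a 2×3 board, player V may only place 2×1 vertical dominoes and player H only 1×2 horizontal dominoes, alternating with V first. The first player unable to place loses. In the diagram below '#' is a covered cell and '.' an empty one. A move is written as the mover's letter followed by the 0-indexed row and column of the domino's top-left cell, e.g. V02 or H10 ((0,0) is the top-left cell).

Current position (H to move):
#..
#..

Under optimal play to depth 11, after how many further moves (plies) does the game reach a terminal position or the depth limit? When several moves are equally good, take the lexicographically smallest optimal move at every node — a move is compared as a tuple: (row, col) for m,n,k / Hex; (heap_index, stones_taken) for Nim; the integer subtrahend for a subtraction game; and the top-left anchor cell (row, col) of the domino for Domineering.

PV length from [#../#..]: 1 ply

p1 H@[#../#..]: H01[###/#..]+1* H11[#../###]+1
p2 V@[###/#..] terminal -1; root [#../#..] d11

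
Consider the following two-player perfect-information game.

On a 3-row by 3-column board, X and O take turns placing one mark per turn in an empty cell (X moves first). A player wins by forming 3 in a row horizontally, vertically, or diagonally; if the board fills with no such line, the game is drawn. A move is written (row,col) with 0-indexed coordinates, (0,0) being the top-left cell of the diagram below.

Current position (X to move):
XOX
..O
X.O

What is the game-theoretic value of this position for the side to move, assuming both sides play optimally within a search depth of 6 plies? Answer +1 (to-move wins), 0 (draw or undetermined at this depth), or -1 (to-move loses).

value(XOX/..O/X.O, X) = +1

p1 X@[XOX/..O/X.O]: (1,0)[XOX/X.O/X.O]+1* (1,1)[XOX/.XO/X.O]+1 (2,1)[XOX/..O/XXO]+1
p2 O@[XOX/X.O/X.O] terminal -1; root [XOX/..O/X.O] d6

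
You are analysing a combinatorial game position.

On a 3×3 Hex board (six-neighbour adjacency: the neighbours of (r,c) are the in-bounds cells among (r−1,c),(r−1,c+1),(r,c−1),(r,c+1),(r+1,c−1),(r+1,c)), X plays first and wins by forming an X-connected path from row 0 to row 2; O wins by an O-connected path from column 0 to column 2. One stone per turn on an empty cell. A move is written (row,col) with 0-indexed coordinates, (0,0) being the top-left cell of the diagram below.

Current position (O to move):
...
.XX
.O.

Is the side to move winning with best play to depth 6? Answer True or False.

O winning at [.../.XX/.O.]: False

[.../.XX/.O.] O move#1: (0,0):-1/O../.XX/.O.*, (0,1):-1/.O./.XX/.O., (0,2):-1/..O/.XX/.O., (1,0):-1/.../OXX/.O., (2,0):-1/.../.XX/OO., (2,2):-1/.../.XX/.OO
[O../.XX/.O.] X move#2: (0,1):+1/OX./.XX/.O.*, (0,2):+1/O.X/.XX/.O., (1,0):+1/O../XXX/.O., (2,0):+1/O../.XX/XO., (2,2):+1/O../.XX/.OX
[OX./.XX/.O.] O move#3: (0,2):-1/OXO/.XX/.O.*, (1,0):-1/OX./OXX/.O., (2,0):-1/OX./.XX/OO., (2,2):-1/OX./.XX/.OO
[OXO/.XX/.O.] X move#4: (1,0):+1/OXO/XXX/.O.*, (2,0):+1/OXO/.XX/XO., (2,2):+1/OXO/.XX/.OX
[OXO/XXX/.O.] O move#5: (2,0):-1/OXO/XXX/OO.*, (2,2):-1/OXO/XXX/.OO
[OXO/XXX/OO.] X move#6: (2,2):+1/OXO/XXX/OOX*
[OXO/XXX/OOX] end (terminal -1, O#7); searched .../.XX/.O. to 6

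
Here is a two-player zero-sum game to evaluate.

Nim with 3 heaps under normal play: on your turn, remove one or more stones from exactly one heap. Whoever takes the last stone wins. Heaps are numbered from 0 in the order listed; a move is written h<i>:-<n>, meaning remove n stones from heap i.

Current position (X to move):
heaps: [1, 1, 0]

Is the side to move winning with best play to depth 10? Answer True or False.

p1 X@[(1,1,0)]: h0:-1[(0,1,0)]-1* h1:-1[(1,0,0)]-1
p2 O@[(0,1,0)]: h1:-1[(0,0,0)]+1*
p3 X@[(0,0,0)] terminal -1; root [(1,1,0)] d10

X winning at [(1,1,0)]: False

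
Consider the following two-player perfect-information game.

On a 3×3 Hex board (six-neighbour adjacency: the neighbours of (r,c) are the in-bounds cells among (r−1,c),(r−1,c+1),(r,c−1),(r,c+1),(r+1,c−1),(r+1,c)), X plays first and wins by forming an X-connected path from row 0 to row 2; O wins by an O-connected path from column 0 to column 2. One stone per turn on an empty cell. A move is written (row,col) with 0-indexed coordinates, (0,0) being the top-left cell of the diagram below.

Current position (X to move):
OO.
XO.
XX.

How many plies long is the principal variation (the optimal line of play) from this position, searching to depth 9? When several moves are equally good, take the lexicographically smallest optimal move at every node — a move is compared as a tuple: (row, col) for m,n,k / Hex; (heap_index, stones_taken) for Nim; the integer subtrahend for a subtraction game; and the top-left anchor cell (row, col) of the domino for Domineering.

PV length from [OO./XO./XX.]: 2 plies

p1 X@[OO./XO./XX.]: (0,2)[OOX/XO./XX.]-1* (1,2)[OO./XOX/XX.]-1 (2,2)[OO./XO./XXX]-1
p2 O@[OOX/XO./XX.]: (1,2)[OOX/XOO/XX.]+1* (2,2)[OOX/XO./XXO]-1
p3 X@[OOX/XOO/XX.] terminal -1; root [OO./XO./XX.] d9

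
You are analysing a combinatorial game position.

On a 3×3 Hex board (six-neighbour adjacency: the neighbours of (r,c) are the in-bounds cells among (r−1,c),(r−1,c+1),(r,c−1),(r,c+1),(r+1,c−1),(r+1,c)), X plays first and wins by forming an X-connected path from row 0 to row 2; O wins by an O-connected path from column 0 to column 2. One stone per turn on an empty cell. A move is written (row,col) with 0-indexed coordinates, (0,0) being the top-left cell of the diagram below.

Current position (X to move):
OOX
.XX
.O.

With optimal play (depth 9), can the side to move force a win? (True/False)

X winning at [OOX/.XX/.O.]: True

ply 1, X at OOX/.XX/.O. | (1,0)=+1→OOX/XXX/.O.*; (2,0)=+1→OOX/.XX/XO.; (2,2)=+1→OOX/.XX/.OX
ply 2, O at OOX/XXX/.O. | (2,0)=-1→OOX/XXX/OO.*; (2,2)=-1→OOX/XXX/.OO
ply 3, X at OOX/XXX/OO. | (2,2)=+1→OOX/XXX/OOX*
ply 4: OOX/XXX/OOX is terminal -1 (O); from OOX/.XX/.O. depth 9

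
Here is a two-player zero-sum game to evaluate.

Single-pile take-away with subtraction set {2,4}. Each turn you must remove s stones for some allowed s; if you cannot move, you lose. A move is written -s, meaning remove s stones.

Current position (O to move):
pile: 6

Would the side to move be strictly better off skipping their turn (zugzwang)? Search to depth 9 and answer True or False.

zugzwang(6, O) = True

[6] O move#1: -2:-1/4*, -4:-1/2
[4] X move#2: -2:-1/2, -4:+1/0*
[0] end (terminal -1, O#3); searched 6 to 9
pass branch (X moves first from the same position):
  | [6] X move#1: -2:-1/4*, -4:-1/2
  | [4] O move#2: -2:-1/2, -4:+1/0*
  | [0] end (terminal -1, X#3); searched 6 to 9
O moving scores -1; O passing scores +1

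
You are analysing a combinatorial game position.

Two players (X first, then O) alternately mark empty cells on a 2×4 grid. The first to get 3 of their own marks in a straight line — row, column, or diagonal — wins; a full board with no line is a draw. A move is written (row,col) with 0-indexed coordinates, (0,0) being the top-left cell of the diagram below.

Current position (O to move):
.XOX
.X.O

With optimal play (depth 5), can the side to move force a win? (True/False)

O winning at [.XOX/.X.O]: False

p1 O@[.XOX/.X.O]: (0,0)[OXOX/.X.O]+0* (1,0)[.XOX/OX.O]+0 (1,2)[.XOX/.XOO]+0
p2 X@[OXOX/.X.O]: (1,0)[OXOX/XX.O]+0* (1,2)[OXOX/.XXO]+0
p3 O@[OXOX/XX.O]: (1,2)[OXOX/XXOO]+0*
p4 X@[OXOX/XXOO] terminal +0; root [.XOX/.X.O] d5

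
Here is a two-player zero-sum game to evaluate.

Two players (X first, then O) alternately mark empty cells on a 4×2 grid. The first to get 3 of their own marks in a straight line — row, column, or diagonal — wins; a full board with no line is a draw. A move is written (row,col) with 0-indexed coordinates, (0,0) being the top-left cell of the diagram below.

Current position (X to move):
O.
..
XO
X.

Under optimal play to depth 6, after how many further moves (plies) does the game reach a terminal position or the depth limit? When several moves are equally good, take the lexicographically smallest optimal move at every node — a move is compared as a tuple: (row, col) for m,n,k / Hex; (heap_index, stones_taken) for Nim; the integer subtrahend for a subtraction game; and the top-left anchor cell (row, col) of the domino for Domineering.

p1 X@[O./../XO/X.]: (0,1)[OX/../XO/X.]+0 (1,0)[O./X./XO/X.]+1* (1,1)[O./.X/XO/X.]+0 (3,1)[O./../XO/XX]+0
p2 O@[O./X./XO/X.] terminal -1; root [O./../XO/X.] d6

PV length from [O./../XO/X.]: 1 ply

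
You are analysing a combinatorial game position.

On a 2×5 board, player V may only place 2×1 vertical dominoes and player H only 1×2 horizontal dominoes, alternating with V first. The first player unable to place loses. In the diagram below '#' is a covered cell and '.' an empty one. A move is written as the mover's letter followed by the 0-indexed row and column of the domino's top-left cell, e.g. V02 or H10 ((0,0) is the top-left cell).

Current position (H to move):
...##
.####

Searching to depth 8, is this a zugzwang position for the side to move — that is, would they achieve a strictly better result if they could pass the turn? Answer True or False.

zugzwang(...##/.####, H) = False

ply 1, H at ...##/.#### | H00=+1→##.##/.####*; H01=-1→.####/.####
ply 2: ##.##/.#### is terminal -1 (V); from ...##/.#### depth 8
if H skipped the turn, V would face:
~ ply 1, V at ...##/.#### | V00=-1→#..##/#####*
~ ply 2, H at #..##/##### | H01=+1→#####/#####*
~ ply 3: #####/##### is terminal -1 (V); from ...##/.#### depth 8
compare (H): move=+1 vs pass=+1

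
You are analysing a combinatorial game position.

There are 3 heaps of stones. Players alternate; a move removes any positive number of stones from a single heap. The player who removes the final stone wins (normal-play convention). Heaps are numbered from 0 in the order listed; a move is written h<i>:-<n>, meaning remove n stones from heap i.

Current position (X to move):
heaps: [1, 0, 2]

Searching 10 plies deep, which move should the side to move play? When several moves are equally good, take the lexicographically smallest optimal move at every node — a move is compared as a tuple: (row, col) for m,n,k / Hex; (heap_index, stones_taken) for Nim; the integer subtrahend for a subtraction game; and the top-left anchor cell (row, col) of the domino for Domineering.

X's best at [(1,0,2)]: h2:-1

p1 X@[(1,0,2)]: h0:-1[(0,0,2)]-1 h2:-1[(1,0,1)]+1* h2:-2[(1,0,0)]-1
p2 O@[(1,0,1)]: h0:-1[(0,0,1)]-1* h2:-1[(1,0,0)]-1
p3 X@[(0,0,1)]: h2:-1[(0,0,0)]+1*
p4 O@[(0,0,0)] terminal -1; root [(1,0,2)] d10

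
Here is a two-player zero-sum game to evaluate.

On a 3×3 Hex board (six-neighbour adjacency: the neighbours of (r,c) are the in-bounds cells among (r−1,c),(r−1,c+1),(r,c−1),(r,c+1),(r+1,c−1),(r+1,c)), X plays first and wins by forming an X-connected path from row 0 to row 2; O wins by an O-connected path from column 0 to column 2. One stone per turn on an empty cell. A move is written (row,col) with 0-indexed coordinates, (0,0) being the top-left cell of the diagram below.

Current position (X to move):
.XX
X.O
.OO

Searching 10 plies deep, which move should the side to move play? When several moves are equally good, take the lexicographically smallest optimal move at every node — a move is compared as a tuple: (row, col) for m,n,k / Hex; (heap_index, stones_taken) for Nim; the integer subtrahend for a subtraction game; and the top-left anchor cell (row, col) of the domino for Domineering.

X's best at [.XX/X.O/.OO]: (2,0)

[.XX/X.O/.OO] X move#1: (0,0):-1/XXX/X.O/.OO, (1,1):-1/.XX/XXO/.OO, (2,0):+1/.XX/X.O/XOO*
[.XX/X.O/XOO] end (terminal -1, O#2); searched .XX/X.O/.OO to 10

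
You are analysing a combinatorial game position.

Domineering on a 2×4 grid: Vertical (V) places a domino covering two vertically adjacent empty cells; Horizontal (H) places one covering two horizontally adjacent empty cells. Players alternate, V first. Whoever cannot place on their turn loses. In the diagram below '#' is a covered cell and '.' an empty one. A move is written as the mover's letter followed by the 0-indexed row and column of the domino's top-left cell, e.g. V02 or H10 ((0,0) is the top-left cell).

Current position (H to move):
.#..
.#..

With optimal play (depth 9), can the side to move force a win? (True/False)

H winning at [.#../.#..]: True

ply 1, H at .#../.#.. | H02=+1→.###/.#..*; H12=+1→.#../.###
ply 2, V at .###/.#.. | V00=-1→####/##..*
ply 3, H at ####/##.. | H12=+1→####/####*
ply 4: ####/#### is terminal -1 (V); from .#../.#.. depth 9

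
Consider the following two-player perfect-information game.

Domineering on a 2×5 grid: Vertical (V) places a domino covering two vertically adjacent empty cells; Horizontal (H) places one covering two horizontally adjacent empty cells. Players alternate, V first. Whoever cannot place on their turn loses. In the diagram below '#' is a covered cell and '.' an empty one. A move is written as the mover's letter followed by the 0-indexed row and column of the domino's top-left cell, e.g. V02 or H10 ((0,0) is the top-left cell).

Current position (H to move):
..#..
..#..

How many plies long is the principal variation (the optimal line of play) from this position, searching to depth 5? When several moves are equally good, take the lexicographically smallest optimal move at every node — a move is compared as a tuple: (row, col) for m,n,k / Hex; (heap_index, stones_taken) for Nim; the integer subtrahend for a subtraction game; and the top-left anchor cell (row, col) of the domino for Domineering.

p1 H@[..#../..#..]: H00[###../..#..]-1* H03[..###/..#..]-1 H10[..#../###..]-1 H13[..#../..###]-1
p2 V@[###../..#..]: V03[####./..##.]+1* V04[###.#/..#.#]+1
p3 H@[####./..##.]: H10[####./####.]-1*
p4 V@[####./####.]: V04[#####/#####]+1*
p5 H@[#####/#####] terminal -1; root [..#../..#..] d5

PV length from [..#../..#..]: 4 plies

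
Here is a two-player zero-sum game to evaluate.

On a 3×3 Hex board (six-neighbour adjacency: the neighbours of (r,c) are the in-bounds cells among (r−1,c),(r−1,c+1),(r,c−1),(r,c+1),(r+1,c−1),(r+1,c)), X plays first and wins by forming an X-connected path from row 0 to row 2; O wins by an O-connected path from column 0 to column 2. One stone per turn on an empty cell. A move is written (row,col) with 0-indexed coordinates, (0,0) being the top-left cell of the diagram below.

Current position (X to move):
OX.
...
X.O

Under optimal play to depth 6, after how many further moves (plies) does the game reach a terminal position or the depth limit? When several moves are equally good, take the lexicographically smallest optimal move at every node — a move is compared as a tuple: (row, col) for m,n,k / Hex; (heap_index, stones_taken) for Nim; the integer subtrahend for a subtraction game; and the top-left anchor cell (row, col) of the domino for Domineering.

p1 X@[OX./.../X.O]: (0,2)[OXX/.../X.O]+1* (1,0)[OX./X../X.O]+1 (1,1)[OX./.X./X.O]+1 (1,2)[OX./..X/X.O]+1 (2,1)[OX./.../XXO]+1
p2 O@[OXX/.../X.O]: (1,0)[OXX/O../X.O]-1* (1,1)[OXX/.O./X.O]-1 (1,2)[OXX/..O/X.O]-1 (2,1)[OXX/.../XOO]-1
p3 X@[OXX/O../X.O]: (1,1)[OXX/OX./X.O]+1* (1,2)[OXX/O.X/X.O]+1 (2,1)[OXX/O../XXO]+1
p4 O@[OXX/OX./X.O] terminal -1; root [OX./.../X.O] d6

PV length from [OX./.../X.O]: 3 plies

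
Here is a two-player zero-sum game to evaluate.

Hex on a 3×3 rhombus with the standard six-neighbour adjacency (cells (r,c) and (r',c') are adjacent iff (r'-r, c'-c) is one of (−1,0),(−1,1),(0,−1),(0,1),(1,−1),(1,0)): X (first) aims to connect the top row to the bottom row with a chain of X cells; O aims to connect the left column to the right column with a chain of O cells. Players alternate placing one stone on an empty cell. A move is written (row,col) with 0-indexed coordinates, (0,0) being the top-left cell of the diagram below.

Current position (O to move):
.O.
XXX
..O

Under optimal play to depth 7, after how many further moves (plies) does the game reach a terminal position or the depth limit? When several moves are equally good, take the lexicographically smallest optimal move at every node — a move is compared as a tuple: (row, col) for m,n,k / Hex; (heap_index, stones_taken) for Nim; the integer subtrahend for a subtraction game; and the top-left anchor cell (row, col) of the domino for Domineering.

PV length from [.O./XXX/..O]: 4 plies

ply 1, O at .O./XXX/..O | (0,0)=-1→OO./XXX/..O*; (0,2)=-1→.OO/XXX/..O; (2,0)=-1→.O./XXX/O.O; (2,1)=-1→.O./XXX/.OO
ply 2, X at OO./XXX/..O | (0,2)=+1→OOX/XXX/..O*; (2,0)=-1→OO./XXX/X.O; (2,1)=-1→OO./XXX/.XO
ply 3, O at OOX/XXX/..O | (2,0)=-1→OOX/XXX/O.O*; (2,1)=-1→OOX/XXX/.OO
ply 4, X at OOX/XXX/O.O | (2,1)=+1→OOX/XXX/OXO*
ply 5: OOX/XXX/OXO is terminal -1 (O); from .O./XXX/..O depth 7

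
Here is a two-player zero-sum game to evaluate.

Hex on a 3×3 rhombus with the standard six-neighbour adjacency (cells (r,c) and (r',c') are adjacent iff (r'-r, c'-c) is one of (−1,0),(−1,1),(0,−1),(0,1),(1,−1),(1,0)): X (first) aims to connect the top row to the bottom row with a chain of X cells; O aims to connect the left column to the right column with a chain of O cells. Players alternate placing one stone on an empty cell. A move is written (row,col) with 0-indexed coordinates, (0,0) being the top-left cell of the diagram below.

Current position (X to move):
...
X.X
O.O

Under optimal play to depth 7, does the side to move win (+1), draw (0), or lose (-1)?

value(.../X.X/O.O, X) = +1

ply 1, X at .../X.X/O.O | (0,0)=-1→X../X.X/O.O; (0,1)=-1→.X./X.X/O.O; (0,2)=-1→..X/X.X/O.O; (1,1)=-1→.../XXX/O.O; (2,1)=+1→.../X.X/OXO*
ply 2, O at .../X.X/OXO | (0,0)=-1→O../X.X/OXO*; (0,1)=-1→.O./X.X/OXO; (0,2)=-1→..O/X.X/OXO; (1,1)=-1→.../XOX/OXO
ply 3, X at O../X.X/OXO | (0,1)=+1→OX./X.X/OXO*; (0,2)=+1→O.X/X.X/OXO; (1,1)=+1→O../XXX/OXO
ply 4, O at OX./X.X/OXO | (0,2)=-1→OXO/X.X/OXO*; (1,1)=-1→OX./XOX/OXO
ply 5, X at OXO/X.X/OXO | (1,1)=+1→OXO/XXX/OXO*
ply 6: OXO/XXX/OXO is terminal -1 (O); from .../X.X/O.O depth 7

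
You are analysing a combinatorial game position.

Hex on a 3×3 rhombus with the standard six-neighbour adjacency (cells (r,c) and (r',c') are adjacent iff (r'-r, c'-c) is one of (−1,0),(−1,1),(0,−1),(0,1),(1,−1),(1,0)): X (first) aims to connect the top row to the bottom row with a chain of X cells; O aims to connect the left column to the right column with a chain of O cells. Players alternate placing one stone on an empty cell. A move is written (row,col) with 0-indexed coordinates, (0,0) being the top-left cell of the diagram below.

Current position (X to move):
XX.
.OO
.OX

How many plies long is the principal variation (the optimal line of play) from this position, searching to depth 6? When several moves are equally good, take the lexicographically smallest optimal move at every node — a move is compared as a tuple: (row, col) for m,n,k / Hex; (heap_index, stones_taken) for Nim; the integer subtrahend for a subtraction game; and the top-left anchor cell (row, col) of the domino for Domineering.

ply 1, X at XX./.OO/.OX | (0,2)=-1→XXX/.OO/.OX*; (1,0)=-1→XX./XOO/.OX; (2,0)=-1→XX./.OO/XOX
ply 2, O at XXX/.OO/.OX | (1,0)=+1→XXX/OOO/.OX*; (2,0)=+1→XXX/.OO/OOX
ply 3: XXX/OOO/.OX is terminal -1 (X); from XX./.OO/.OX depth 6

PV length from [XX./.OO/.OX]: 2 plies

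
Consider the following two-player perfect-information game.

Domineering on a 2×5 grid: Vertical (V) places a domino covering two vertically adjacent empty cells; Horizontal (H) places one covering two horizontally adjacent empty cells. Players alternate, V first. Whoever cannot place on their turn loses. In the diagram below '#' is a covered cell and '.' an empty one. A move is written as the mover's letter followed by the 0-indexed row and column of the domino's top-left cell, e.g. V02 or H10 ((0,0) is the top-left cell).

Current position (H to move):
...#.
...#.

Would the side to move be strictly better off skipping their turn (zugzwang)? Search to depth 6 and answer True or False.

ply 1, H at ...#./...#. | H00=-1→##.#./...#.*; H01=-1→.###./...#.; H10=-1→...#./##.#.; H11=-1→...#./.###.
ply 2, V at ##.#./...#. | V02=+1→####./..##.*; V04=-1→##.##/...##
ply 3, H at ####./..##. | H10=-1→####./####.*
ply 4, V at ####./####. | V04=+1→#####/#####*
ply 5: #####/##### is terminal -1 (H); from ...#./...#. depth 6
if H skipped the turn, V would face:
~ ply 1, V at ...#./...#. | V00=-1→#..#./#..#.; V01=+1→.#.#./.#.#.*; V02=-1→..##./..##.; V04=-1→...##/...##
~ ply 2: .#.#./.#.#. is terminal -1 (H); from ...#./...#. depth 6
compare (H): move=-1 vs pass=-1

zugzwang(...#./...#., H) = False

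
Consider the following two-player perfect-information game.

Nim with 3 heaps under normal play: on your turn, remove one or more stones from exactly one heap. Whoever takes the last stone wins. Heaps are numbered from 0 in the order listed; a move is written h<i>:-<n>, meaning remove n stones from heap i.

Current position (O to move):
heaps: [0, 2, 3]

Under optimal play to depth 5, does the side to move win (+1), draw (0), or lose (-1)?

value((0,2,3), O) = +1

ply 1, O at (0,2,3) | h1:-1=-1→(0,1,3); h1:-2=-1→(0,0,3); h2:-1=+1→(0,2,2)*; h2:-2=-1→(0,2,1); h2:-3=-1→(0,2,0)
ply 2, X at (0,2,2) | h1:-1=-1→(0,1,2)*; h1:-2=-1→(0,0,2); h2:-1=-1→(0,2,1); h2:-2=-1→(0,2,0)
ply 3, O at (0,1,2) | h1:-1=-1→(0,0,2); h2:-1=+1→(0,1,1)*; h2:-2=-1→(0,1,0)
ply 4, X at (0,1,1) | h1:-1=-1→(0,0,1)*; h2:-1=-1→(0,1,0)
ply 5, O at (0,0,1) | h2:-1=+1→(0,0,0)*
ply 6: (0,0,0) is terminal -1 (X); from (0,2,3) depth 5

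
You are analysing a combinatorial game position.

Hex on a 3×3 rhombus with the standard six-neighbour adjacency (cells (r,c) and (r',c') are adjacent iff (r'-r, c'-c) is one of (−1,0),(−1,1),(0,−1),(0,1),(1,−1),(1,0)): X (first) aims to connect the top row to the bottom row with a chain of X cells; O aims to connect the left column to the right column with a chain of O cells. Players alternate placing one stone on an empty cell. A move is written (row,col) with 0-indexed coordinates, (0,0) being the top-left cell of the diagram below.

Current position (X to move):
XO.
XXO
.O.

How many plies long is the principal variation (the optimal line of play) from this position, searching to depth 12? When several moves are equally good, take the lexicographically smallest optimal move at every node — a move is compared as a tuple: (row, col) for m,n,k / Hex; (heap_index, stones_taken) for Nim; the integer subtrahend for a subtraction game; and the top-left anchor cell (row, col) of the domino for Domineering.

PV length from [XO./XXO/.O.]: 1 ply

[XO./XXO/.O.] X move#1: (0,2):-1/XOX/XXO/.O., (2,0):+1/XO./XXO/XO.*, (2,2):-1/XO./XXO/.OX
[XO./XXO/XO.] end (terminal -1, O#2); searched XO./XXO/.O. to 12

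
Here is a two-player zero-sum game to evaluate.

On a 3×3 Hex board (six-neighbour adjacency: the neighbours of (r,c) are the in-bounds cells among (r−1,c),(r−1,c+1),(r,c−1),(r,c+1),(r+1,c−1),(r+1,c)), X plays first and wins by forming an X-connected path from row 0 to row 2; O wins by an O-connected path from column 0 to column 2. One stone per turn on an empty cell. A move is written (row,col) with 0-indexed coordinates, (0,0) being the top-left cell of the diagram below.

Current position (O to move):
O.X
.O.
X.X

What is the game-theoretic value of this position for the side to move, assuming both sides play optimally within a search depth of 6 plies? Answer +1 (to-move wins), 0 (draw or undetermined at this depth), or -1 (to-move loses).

value(O.X/.O./X.X, O) = +1

ply 1, O at O.X/.O./X.X | (0,1)=-1→OOX/.O./X.X; (1,0)=-1→O.X/OO./X.X; (1,2)=+1→O.X/.OO/X.X*; (2,1)=-1→O.X/.O./XOX
ply 2, X at O.X/.OO/X.X | (0,1)=-1→OXX/.OO/X.X*; (1,0)=-1→O.X/XOO/X.X; (2,1)=-1→O.X/.OO/XXX
ply 3, O at OXX/.OO/X.X | (1,0)=+1→OXX/OOO/X.X*; (2,1)=-1→OXX/.OO/XOX
ply 4: OXX/OOO/X.X is terminal -1 (X); from O.X/.O./X.X depth 6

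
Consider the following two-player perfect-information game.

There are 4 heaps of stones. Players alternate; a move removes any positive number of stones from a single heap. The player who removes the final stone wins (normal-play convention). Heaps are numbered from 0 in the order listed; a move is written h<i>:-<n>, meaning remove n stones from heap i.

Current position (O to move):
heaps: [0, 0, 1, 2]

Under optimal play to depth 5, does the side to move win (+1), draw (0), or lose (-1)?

value((0,0,1,2), O) = +1

p1 O@[(0,0,1,2)]: h2:-1[(0,0,0,2)]-1 h3:-1[(0,0,1,1)]+1* h3:-2[(0,0,1,0)]-1
p2 X@[(0,0,1,1)]: h2:-1[(0,0,0,1)]-1* h3:-1[(0,0,1,0)]-1
p3 O@[(0,0,0,1)]: h3:-1[(0,0,0,0)]+1*
p4 X@[(0,0,0,0)] terminal -1; root [(0,0,1,2)] d5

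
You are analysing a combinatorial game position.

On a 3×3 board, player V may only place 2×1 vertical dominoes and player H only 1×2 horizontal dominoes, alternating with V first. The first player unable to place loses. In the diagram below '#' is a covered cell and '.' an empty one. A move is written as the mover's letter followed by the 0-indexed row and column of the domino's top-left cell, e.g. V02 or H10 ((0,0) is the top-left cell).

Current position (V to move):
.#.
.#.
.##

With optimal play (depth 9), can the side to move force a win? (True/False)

ply 1, V at .#./.#./.## | V00=+1→##./##./.##*; V02=+1→.##/.##/.##; V10=+1→.#./##./###
ply 2: ##./##./.## is terminal -1 (H); from .#./.#./.## depth 9

V winning at [.#./.#./.##]: True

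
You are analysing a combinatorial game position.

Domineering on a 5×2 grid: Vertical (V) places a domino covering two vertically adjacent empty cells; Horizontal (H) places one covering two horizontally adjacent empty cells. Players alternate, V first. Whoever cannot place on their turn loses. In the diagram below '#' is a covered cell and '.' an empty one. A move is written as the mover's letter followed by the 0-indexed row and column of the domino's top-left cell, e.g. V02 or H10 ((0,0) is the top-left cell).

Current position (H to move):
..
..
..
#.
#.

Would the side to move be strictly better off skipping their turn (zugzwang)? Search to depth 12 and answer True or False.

zugzwang(../../../#./#., H) = False

ply 1, H at ../../../#./#. | H00=-1→##/../../#./#.; H10=+1→../##/../#./#.*; H20=-1→../../##/#./#.
ply 2, V at ../##/../#./#. | V21=-1→../##/.#/##/#.*; V31=-1→../##/../##/##
ply 3, H at ../##/.#/##/#. | H00=+1→##/##/.#/##/#.*
ply 4: ##/##/.#/##/#. is terminal -1 (V); from ../../../#./#. depth 12
pass branch (V moves first from the same position):
  | ply 1, V at ../../../#./#. | V00=+1→#./#./../#./#.*; V01=+1→.#/.#/../#./#.; V10=+1→../#./#./#./#.; V11=+1→../.#/.#/#./#.; V21=-1→../../.#/##/#.; V31=-1→../../../##/##
  | ply 2, H at #./#./../#./#. | H20=-1→#./#./##/#./#.*
  | ply 3, V at #./#./##/#./#. | V01=+1→##/##/##/#./#.*; V31=+1→#./#./##/##/##
  | ply 4: ##/##/##/#./#. is terminal -1 (H); from ../../../#./#. depth 12
H moving scores +1; H passing scores -1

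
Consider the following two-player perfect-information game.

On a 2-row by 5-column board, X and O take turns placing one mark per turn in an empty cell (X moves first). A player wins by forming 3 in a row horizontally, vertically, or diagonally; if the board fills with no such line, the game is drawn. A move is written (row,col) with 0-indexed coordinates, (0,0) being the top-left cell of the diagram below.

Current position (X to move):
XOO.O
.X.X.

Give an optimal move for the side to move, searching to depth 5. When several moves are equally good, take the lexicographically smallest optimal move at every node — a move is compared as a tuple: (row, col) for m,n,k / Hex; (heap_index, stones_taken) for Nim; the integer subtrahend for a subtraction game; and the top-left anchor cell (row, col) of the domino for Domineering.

X's best at [XOO.O/.X.X.]: (1,2)

ply 1, X at XOO.O/.X.X. | (0,3)=+0→XOOXO/.X.X.; (1,0)=-1→XOO.O/XX.X.; (1,2)=+1→XOO.O/.XXX.*; (1,4)=-1→XOO.O/.X.XX
ply 2: XOO.O/.XXX. is terminal -1 (O); from XOO.O/.X.X. depth 5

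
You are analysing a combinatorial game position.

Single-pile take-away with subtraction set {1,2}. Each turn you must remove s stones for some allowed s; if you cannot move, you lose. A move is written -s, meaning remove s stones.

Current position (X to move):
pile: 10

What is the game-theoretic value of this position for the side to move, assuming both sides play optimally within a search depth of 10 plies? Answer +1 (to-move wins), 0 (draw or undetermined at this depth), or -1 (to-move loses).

value(10, X) = +1

[10] X move#1: -1:+1/9*, -2:-1/8
[9] O move#2: -1:-1/8*, -2:-1/7
[8] X move#3: -1:-1/7, -2:+1/6*
[6] O move#4: -1:-1/5*, -2:-1/4
[5] X move#5: -1:-1/4, -2:+1/3*
[3] O move#6: -1:-1/2*, -2:-1/1
[2] X move#7: -1:-1/1, -2:+1/0*
[0] end (terminal -1, O#8); searched 10 to 10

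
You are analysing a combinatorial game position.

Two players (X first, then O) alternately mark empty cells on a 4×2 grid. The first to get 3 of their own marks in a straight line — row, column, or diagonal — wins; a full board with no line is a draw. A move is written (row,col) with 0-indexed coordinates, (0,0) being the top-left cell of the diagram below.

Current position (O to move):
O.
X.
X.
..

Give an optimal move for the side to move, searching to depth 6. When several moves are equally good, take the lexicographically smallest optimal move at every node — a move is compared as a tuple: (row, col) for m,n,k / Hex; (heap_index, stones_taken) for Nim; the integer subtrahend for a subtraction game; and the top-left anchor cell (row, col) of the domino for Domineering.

[O./X./X./..] O move#1: (0,1):-1/OO/X./X./.., (1,1):-1/O./XO/X./.., (2,1):-1/O./X./XO/.., (3,0):+0/O./X./X./O.*, (3,1):-1/O./X./X./.O
[O./X./X./O.] X move#2: (0,1):+0/OX/X./X./O.*, (1,1):+0/O./XX/X./O., (2,1):+0/O./X./XX/O., (3,1):+0/O./X./X./OX
[OX/X./X./O.] O move#3: (1,1):+0/OX/XO/X./O.*, (2,1):+0/OX/X./XO/O., (3,1):+0/OX/X./X./OO
[OX/XO/X./O.] X move#4: (2,1):+0/OX/XO/XX/O.*, (3,1):+0/OX/XO/X./OX
[OX/XO/XX/O.] O move#5: (3,1):+0/OX/XO/XX/OO*
[OX/XO/XX/OO] end (terminal +0, X#6); searched O./X./X./.. to 6

O's best at [O./X./X./..]: (3,0)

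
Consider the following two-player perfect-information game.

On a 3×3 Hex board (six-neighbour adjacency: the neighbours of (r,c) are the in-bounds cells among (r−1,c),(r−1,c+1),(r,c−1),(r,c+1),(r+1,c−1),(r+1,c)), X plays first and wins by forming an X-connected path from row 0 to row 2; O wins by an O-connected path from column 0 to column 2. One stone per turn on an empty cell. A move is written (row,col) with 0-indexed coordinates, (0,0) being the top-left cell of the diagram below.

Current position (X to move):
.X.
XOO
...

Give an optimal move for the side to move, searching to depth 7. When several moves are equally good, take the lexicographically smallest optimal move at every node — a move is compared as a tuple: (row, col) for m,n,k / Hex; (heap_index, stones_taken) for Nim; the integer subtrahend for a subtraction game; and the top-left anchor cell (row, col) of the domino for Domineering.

X's best at [.X./XOO/...]: (2,0)

[.X./XOO/...] X move#1: (0,0):-1/XX./XOO/..., (0,2):-1/.XX/XOO/..., (2,0):+1/.X./XOO/X..*, (2,1):-1/.X./XOO/.X., (2,2):-1/.X./XOO/..X
[.X./XOO/X..] end (terminal -1, O#2); searched .X./XOO/... to 7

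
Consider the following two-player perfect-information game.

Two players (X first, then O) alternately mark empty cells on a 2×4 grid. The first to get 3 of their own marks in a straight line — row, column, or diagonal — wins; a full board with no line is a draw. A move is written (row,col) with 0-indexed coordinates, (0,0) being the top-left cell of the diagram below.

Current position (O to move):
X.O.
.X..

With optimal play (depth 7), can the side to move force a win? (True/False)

O winning at [X.O./.X..]: False

p1 O@[X.O./.X..]: (0,1)[XOO./.X..]+0* (0,3)[X.OO/.X..]+0 (1,0)[X.O./OX..]+0 (1,2)[X.O./.XO.]+0 (1,3)[X.O./.X.O]+0
p2 X@[XOO./.X..]: (0,3)[XOOX/.X..]+0* (1,0)[XOO./XX..]-1 (1,2)[XOO./.XX.]-1 (1,3)[XOO./.X.X]-1
p3 O@[XOOX/.X..]: (1,0)[XOOX/OX..]+0* (1,2)[XOOX/.XO.]+0 (1,3)[XOOX/.X.O]+0
p4 X@[XOOX/OX..]: (1,2)[XOOX/OXX.]+0* (1,3)[XOOX/OX.X]+0
p5 O@[XOOX/OXX.]: (1,3)[XOOX/OXXO]+0*
p6 X@[XOOX/OXXO] terminal +0; root [X.O./.X..] d7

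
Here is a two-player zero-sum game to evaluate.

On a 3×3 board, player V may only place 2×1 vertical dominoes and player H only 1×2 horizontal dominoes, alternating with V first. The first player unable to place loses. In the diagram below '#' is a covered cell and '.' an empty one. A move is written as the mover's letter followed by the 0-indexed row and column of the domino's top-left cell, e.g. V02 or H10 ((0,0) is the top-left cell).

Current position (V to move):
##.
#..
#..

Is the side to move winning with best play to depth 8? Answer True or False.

p1 V@[##./#../#..]: V02[###/#.#/#..]-1 V11[##./##./##.]+1* V12[##./#.#/#.#]+1
p2 H@[##./##./##.] terminal -1; root [##./#../#..] d8

V winning at [##./#../#..]: True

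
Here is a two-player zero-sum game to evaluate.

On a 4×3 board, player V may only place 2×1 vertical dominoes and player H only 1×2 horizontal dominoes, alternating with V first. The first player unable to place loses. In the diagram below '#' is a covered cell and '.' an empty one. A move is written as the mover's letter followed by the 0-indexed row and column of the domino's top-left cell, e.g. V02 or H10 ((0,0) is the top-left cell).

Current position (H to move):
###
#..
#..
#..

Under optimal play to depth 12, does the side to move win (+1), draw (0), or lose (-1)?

value(###/#../#../#.., H) = +1

[###/#../#../#..] H move#1: H11:-1/###/###/#../#.., H21:+1/###/#../###/#..*, H31:-1/###/#../#../###
[###/#../###/#..] end (terminal -1, V#2); searched ###/#../#../#.. to 12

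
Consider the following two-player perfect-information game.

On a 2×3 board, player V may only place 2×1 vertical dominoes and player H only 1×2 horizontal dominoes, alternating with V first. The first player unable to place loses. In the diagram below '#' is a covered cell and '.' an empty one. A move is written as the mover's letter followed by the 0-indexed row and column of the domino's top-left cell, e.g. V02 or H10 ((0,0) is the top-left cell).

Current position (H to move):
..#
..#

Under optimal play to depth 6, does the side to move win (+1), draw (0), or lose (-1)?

ply 1, H at ..#/..# | H00=+1→###/..#*; H10=+1→..#/###
ply 2: ###/..# is terminal -1 (V); from ..#/..# depth 6

value(..#/..#, H) = +1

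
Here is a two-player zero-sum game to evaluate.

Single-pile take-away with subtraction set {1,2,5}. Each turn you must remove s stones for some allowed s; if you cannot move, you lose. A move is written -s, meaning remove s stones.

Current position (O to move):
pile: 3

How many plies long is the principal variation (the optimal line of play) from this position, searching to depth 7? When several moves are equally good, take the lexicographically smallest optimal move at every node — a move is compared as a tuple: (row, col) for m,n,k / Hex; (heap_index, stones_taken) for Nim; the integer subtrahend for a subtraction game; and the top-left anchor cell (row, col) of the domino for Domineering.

[3] O move#1: -1:-1/2*, -2:-1/1
[2] X move#2: -1:-1/1, -2:+1/0*
[0] end (terminal -1, O#3); searched 3 to 7

PV length from [3]: 2 plies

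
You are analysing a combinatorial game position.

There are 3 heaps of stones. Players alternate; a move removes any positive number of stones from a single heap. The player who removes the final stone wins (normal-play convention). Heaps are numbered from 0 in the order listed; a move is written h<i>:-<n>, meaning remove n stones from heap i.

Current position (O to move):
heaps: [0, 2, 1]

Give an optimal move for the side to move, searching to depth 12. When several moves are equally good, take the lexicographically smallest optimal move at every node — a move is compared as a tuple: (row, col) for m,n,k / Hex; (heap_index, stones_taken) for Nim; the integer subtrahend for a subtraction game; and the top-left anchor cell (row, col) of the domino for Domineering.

O's best at [(0,2,1)]: h1:-1

p1 O@[(0,2,1)]: h1:-1[(0,1,1)]+1* h1:-2[(0,0,1)]-1 h2:-1[(0,2,0)]-1
p2 X@[(0,1,1)]: h1:-1[(0,0,1)]-1* h2:-1[(0,1,0)]-1
p3 O@[(0,0,1)]: h2:-1[(0,0,0)]+1*
p4 X@[(0,0,0)] terminal -1; root [(0,2,1)] d12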